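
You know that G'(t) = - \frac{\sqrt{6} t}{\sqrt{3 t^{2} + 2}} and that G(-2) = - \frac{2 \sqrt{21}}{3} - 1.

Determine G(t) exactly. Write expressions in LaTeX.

The substitution u = 2 t^{2} + \frac{4}{3} works: G'(t) is exactly (dG/du)*(du/dt) for that inner function.
A general antiderivative is - \sqrt{2 t^{2} + \frac{4}{3}} + C.
The condition gives C = - \frac{2 \sqrt{21}}{3} - 1 - (- \frac{2 \sqrt{21}}{3}) = -1.
So G(t) = \frac{\sqrt{3} \left(- \sqrt{2} \sqrt{3 t^{2} + 2} - \sqrt{3}\right)}{3}.
Check: d/dt[\frac{\sqrt{3} \left(- \sqrt{2} \sqrt{3 t^{2} + 2} - \sqrt{3}\right)}{3}] = - \frac{\sqrt{6} t}{\sqrt{3 t^{2} + 2}} = G'(t).

G(t) = \frac{\sqrt{3} \left(- \sqrt{2} \sqrt{3 t^{2} + 2} - \sqrt{3}\right)}{3}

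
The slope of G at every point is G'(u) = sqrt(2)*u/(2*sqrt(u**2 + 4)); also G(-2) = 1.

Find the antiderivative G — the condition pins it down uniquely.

G'(u) matches the chain-rule pattern g'(h)*h' with inner function h(u) = u**2/2 + 2; substituting w = h(u) collapses the integral.
A general antiderivative is sqrt(u**2/2 + 2) + C.
The condition gives C = 1 - (2) = -1.
So G(u) = sqrt(2)*(sqrt(u**2 + 4) - sqrt(2))/2.
Check: d/du[sqrt(2)*(sqrt(u**2 + 4) - sqrt(2))/2] = sqrt(2)*u/(2*sqrt(u**2 + 4)) = G'(u).

G(u) = sqrt(2)*(sqrt(u**2 + 4) - sqrt(2))/2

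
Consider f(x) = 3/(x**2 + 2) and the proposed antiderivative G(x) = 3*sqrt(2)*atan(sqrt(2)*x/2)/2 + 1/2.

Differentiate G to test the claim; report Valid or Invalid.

d/dx[G] = 3/(x**2 + 2)
This equals f(x) exactly, so the claim holds.

Valid - differentiating G returns exactly f.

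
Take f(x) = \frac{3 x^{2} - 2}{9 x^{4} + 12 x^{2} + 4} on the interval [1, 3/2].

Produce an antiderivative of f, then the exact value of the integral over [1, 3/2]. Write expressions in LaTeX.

Antiderivative: F(x) = - \frac{x}{3 x^{2} + 2}; value = \frac{1}{35}

Recognize the product-rule pattern: f = u'v + uv' with u = - x, v = \frac{1}{3 x^{2} + 2}, so integration by parts undoes it.
F(x) = - \frac{x}{3 x^{2} + 2} is an antiderivative of f.
Check: d/dx[- \frac{x}{3 x^{2} + 2}] = \frac{3 x^{2} - 2}{9 x^{4} + 12 x^{2} + 4} = f(x).
F(3/2) = - \frac{6}{35}; F(1) = - \frac{1}{5}.
Integral = F(3/2) - F(1) = \frac{1}{35}.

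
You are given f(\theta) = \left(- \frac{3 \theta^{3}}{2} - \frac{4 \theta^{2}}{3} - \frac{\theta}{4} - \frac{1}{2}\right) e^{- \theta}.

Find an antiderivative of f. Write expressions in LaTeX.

Recognize the product-rule pattern: f = u'v + uv' with u = \frac{3 \theta^{3}}{2} + \frac{35 \theta^{2}}{6} + \frac{143 \theta}{12} + \frac{149}{12}, v = e^{- \theta}, so integration by parts undoes it.
Check: d/d\theta[\frac{\left(18 \theta^{3} + 70 \theta^{2} + 143 \theta + 149\right) e^{- \theta}}{12}] = \frac{\left(- 18 \theta^{3} - 16 \theta^{2} - 3 \theta - 6\right) e^{- \theta}}{12}, which equals f(\theta).

An antiderivative is F(\theta) = \frac{\left(18 \theta^{3} + 70 \theta^{2} + 143 \theta + 149\right) e^{- \theta}}{12}.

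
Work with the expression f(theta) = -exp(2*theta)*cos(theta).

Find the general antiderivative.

F(theta) = -(sin(theta) + 2*cos(theta))*exp(2*theta)/5 + C

An antiderivative F(theta) passes only if d/dtheta[F] lands on f(theta) exactly.
Check: d/dtheta[-(sin(theta) + 2*cos(theta))*exp(2*theta)/5] = -exp(2*theta)*cos(theta) = f(theta).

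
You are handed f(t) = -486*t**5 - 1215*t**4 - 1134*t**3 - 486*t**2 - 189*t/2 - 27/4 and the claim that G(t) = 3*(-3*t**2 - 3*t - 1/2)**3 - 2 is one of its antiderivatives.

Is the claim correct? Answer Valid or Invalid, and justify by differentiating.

d/dt[G] = -486*t**5 - 1215*t**4 - 1134*t**3 - 486*t**2 - 189*t/2 - 27/4
This equals f(t) exactly, so the claim holds.

Valid. The derivative of G reproduces f.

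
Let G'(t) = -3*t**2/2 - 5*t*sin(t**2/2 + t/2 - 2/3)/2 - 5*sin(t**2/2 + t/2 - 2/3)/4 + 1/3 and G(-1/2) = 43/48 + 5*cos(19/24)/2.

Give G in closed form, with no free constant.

G(t) = (-3*t**3 + 2*t + 15*cos(t**2/2 + t/2 - 2/3) + 6)/6

The integrand splits into summands that can be handled one at a time.
A general antiderivative is -t**3/2 + t/3 + 5*cos(t**2/2 + t/2 - 2/3)/2 + C.
The condition gives C = 43/48 + 5*cos(19/24)/2 - (-5/48 + 5*cos(19/24)/2) = 1.
So G(t) = (-3*t**3 + 2*t + 15*cos(t**2/2 + t/2 - 2/3) + 6)/6.
Check: d/dt[(-3*t**3 + 2*t + 15*cos(t**2/2 + t/2 - 2/3) + 6)/6] = -3*t**2/2 - 5*t*sin(t**2/2 + t/2 - 2/3)/2 - 5*sin(t**2/2 + t/2 - 2/3)/4 + 1/3 = G'(t).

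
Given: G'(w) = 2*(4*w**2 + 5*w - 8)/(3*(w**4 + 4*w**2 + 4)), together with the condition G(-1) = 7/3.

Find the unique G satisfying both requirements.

G(w) = (6*w**2 - 8*w + 7)/(3*w**2 + 6)

G'(w) has the shape u'v + uv' for u = 1/(3*w**2/2 + 3) and v = -4*w - 5/2 — it is the derivative of the product u*v.
A general antiderivative is (-4*w - 5/2)/(3*w**2/2 + 3) + C.
The condition gives C = 7/3 - (1/3) = 2.
So G(w) = (6*w**2 - 8*w + 7)/(3*w**2 + 6).
Check: d/dw[(6*w**2 - 8*w + 7)/(3*w**2 + 6)] = (8*w**2 + 10*w - 16)/(3*w**4 + 12*w**2 + 12), which equals G'(w).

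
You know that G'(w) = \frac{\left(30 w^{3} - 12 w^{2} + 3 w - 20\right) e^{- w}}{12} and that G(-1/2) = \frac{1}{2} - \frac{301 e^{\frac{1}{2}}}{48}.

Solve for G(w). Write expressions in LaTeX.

G(w) = - \frac{\left(30 w^{3} + 78 w^{2} + 159 w - 6 e^{w} + 139\right) e^{- w}}{12}

G'(w) has the shape u'v + uv' for u = - \frac{5 w^{3}}{2} - \frac{13 w^{2}}{2} - \frac{53 w}{4} - \frac{139}{12} and v = e^{- w} — it is the derivative of the product u*v.
A general antiderivative is \frac{\left(- 30 w^{3} - 78 w^{2} - 159 w - 139\right) e^{- w}}{12} + C.
The condition gives C = \frac{1}{2} - \frac{301 e^{\frac{1}{2}}}{48} - (- \frac{301 e^{\frac{1}{2}}}{48}) = \frac{1}{2}.
So G(w) = - \frac{\left(30 w^{3} + 78 w^{2} + 159 w - 6 e^{w} + 139\right) e^{- w}}{12}.
Check: d/dw[- \frac{\left(30 w^{3} + 78 w^{2} + 159 w - 6 e^{w} + 139\right) e^{- w}}{12}] = \frac{\left(30 w^{3} - 12 w^{2} + 3 w - 20\right) e^{- w}}{12} = G'(w).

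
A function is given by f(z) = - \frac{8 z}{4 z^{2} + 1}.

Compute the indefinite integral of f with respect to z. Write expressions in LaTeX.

F(z) = - \log{\left(2 z^{2} + \frac{1}{2} \right)} + C

The substitution u = 2 z^{2} + \frac{1}{2} works: f is exactly (dF/du)*(du/dz) for that inner function.
Check: d/dz[- \log{\left(2 z^{2} + \frac{1}{2} \right)}] = - \frac{8 z}{4 z^{2} + 1} = f(z).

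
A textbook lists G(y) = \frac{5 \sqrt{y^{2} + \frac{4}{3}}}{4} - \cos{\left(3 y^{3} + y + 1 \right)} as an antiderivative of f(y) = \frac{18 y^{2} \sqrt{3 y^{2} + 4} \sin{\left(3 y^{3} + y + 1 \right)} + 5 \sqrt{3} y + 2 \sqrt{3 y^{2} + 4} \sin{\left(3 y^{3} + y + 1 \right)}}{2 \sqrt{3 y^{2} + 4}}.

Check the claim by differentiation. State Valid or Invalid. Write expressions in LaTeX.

Invalid: d/dy[G] - f = - \frac{5 \sqrt{3} y}{4 \sqrt{3 y^{2} + 4}}, which is not 0.

d/dy[G] = \frac{36 y^{2} \sqrt{3 y^{2} + 4} \sin{\left(3 y^{3} + y + 1 \right)} + 5 \sqrt{3} y + 4 \sqrt{3 y^{2} + 4} \sin{\left(3 y^{3} + y + 1 \right)}}{4 \sqrt{3 y^{2} + 4}}
d/dy[G] - f(y) = - \frac{5 \sqrt{3} y}{4 \sqrt{3 y^{2} + 4}} != 0.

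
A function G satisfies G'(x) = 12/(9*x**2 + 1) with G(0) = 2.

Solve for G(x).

G(x) = 2*(2*atan(3*x) + 1)

Any candidate G(x) must reproduce the stated G'(x) exactly.
A general antiderivative is 4*atan(3*x) + C.
The condition gives C = 2 - (0) = 2.
So G(x) = 2*(2*atan(3*x) + 1).
Check: d/dx[2*(2*atan(3*x) + 1)] = 12/(9*x**2 + 1) = G'(x).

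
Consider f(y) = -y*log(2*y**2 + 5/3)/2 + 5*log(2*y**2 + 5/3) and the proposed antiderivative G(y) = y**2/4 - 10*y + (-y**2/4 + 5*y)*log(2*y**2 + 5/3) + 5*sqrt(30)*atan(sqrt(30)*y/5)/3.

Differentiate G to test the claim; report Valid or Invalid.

Invalid: d/dy[G] - f = 5*y/(12*y**2 + 10), which is not 0.

d/dy[G] = (-6*y**3*log(2*y**2 + 5/3) + 60*y**2*log(2*y**2 + 5/3) - 5*y*log(2*y**2 + 5/3) + 5*y + 50*log(2*y**2 + 5/3))/(12*y**2 + 10)
d/dy[G] - f(y) = 5*y/(12*y**2 + 10) != 0.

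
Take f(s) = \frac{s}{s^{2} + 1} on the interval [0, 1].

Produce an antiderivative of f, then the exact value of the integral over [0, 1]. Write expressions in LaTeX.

Antiderivative: F(s) = \frac{\log{\left(s^{2} + 1 \right)}}{2}; value = \frac{\log{\left(2 \right)}}{2}

The substitution u = s^{2} + 1 works: f is exactly (dF/du)*(du/ds) for that inner function.
F(s) = \frac{\log{\left(s^{2} + 1 \right)}}{2} is an antiderivative of f.
Check: d/ds[\frac{\log{\left(s^{2} + 1 \right)}}{2}] = \frac{s}{s^{2} + 1} = f(s).
F(1) = \frac{\log{\left(2 \right)}}{2}; F(0) = 0.
Integral = F(1) - F(0) = \frac{\log{\left(2 \right)}}{2}.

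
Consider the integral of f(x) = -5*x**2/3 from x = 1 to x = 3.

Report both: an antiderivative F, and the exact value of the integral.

Recover f(x) by differentiating a candidate F(x); any mismatch rules it out.
F(x) = -5*x**3/9 is an antiderivative of f.
Check: d/dx[-5*x**3/9] = -5*x**2/3 = f(x).
F(3) = -15; F(1) = -5/9.
Integral = F(3) - F(1) = -130/9.

Antiderivative: F(x) = -5*x**3/9; value = -130/9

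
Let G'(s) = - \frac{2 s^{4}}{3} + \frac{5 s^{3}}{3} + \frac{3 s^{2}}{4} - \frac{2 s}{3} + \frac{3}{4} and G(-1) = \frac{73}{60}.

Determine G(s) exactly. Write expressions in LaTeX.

The integrand splits into summands that can be handled one at a time.
A general antiderivative is - \frac{2 s^{5}}{15} + \frac{5 s^{4}}{12} + \frac{s^{3}}{4} - \frac{s^{2}}{3} + \frac{3 s}{4} + C.
The condition gives C = \frac{73}{60} - (- \frac{47}{60}) = 2.
So G(s) = - \frac{2 s^{5}}{15} + \frac{5 s^{4}}{12} + \frac{s^{3}}{4} - \frac{s^{2}}{3} + \frac{3 s}{4} + 2.
Check: d/ds[- \frac{2 s^{5}}{15} + \frac{5 s^{4}}{12} + \frac{s^{3}}{4} - \frac{s^{2}}{3} + \frac{3 s}{4} + 2] = - \frac{2 s^{4}}{3} + \frac{5 s^{3}}{3} + \frac{3 s^{2}}{4} - \frac{2 s}{3} + \frac{3}{4} = G'(s).

G(s) = - \frac{2 s^{5}}{15} + \frac{5 s^{4}}{12} + \frac{s^{3}}{4} - \frac{s^{2}}{3} + \frac{3 s}{4} + 2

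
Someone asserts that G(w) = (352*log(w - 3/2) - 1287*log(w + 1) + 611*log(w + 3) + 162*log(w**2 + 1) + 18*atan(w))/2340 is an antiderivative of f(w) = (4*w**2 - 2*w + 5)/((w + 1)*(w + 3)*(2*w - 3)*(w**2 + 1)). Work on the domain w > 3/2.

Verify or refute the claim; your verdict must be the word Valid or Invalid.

d/dw[G] = (4*w**2 - 2*w + 5)/(2*w**5 + 5*w**4 - 4*w**3 - 4*w**2 - 6*w - 9)
This equals f(w) exactly, so the claim holds.

Valid - differentiating G returns exactly f.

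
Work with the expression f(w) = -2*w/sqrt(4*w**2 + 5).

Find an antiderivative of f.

An antiderivative is F(w) = -sqrt(4*w**2 + 5)/2.

f matches the chain-rule pattern g'(h)*h' with inner function h(w) = 4*w**2 + 5; substituting u = h(w) collapses the integral.
Check: d/dw[-sqrt(4*w**2 + 5)/2] = -2*w/sqrt(4*w**2 + 5) = f(w).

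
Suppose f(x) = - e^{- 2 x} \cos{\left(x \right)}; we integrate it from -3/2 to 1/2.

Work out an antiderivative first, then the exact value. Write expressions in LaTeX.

Antiderivative: F(x) = - \frac{e^{- 2 x} \sin{\left(x \right)}}{5} + \frac{2 e^{- 2 x} \cos{\left(x \right)}}{5}; value = - \frac{e^{3} \sin{\left(\frac{3}{2} \right)}}{5} - \frac{2 e^{3} \cos{\left(\frac{3}{2} \right)}}{5} - \frac{\sin{\left(\frac{1}{2} \right)}}{5 e} + \frac{2 \cos{\left(\frac{1}{2} \right)}}{5 e}

For F(x) to be correct the identity F'(x) - f(x) = 0 must hold.
F(x) = - \frac{e^{- 2 x} \sin{\left(x \right)}}{5} + \frac{2 e^{- 2 x} \cos{\left(x \right)}}{5} is an antiderivative of f.
Check: d/dx[- \frac{e^{- 2 x} \sin{\left(x \right)}}{5} + \frac{2 e^{- 2 x} \cos{\left(x \right)}}{5}] = - e^{- 2 x} \cos{\left(x \right)} = f(x).
F(1/2) = - \frac{\sin{\left(\frac{1}{2} \right)}}{5 e} + \frac{2 \cos{\left(\frac{1}{2} \right)}}{5 e}; F(-3/2) = \frac{2 e^{3} \cos{\left(\frac{3}{2} \right)}}{5} + \frac{e^{3} \sin{\left(\frac{3}{2} \right)}}{5}.
Integral = F(1/2) - F(-3/2) = - \frac{e^{3} \sin{\left(\frac{3}{2} \right)}}{5} - \frac{2 e^{3} \cos{\left(\frac{3}{2} \right)}}{5} - \frac{\sin{\left(\frac{1}{2} \right)}}{5 e} + \frac{2 \cos{\left(\frac{1}{2} \right)}}{5 e}.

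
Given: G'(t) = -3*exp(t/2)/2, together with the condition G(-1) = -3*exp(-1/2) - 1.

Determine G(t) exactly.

Recover the given G'(t) by differentiating a candidate G(t); any mismatch rules it out.
A general antiderivative is -3*exp(t/2) + C.
The condition gives C = -3*exp(-1/2) - 1 - (-3*exp(-1/2)) = -1.
So G(t) = -3*exp(t/2) - 1.
Check: d/dt[-3*exp(t/2) - 1] = -3*exp(t/2)/2 = G'(t).

G(t) = -3*exp(t/2) - 1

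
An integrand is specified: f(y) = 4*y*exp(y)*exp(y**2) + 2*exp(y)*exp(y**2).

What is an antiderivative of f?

An antiderivative is F(y) = 2*exp(y)*exp(y**2).

The substitution u = y**2 + y works: f is exactly (dF/du)*(du/dy) for that inner function.
Check: d/dy[2*exp(y)*exp(y**2)] = 4*y*exp(y)*exp(y**2) + 2*exp(y)*exp(y**2) = f(y).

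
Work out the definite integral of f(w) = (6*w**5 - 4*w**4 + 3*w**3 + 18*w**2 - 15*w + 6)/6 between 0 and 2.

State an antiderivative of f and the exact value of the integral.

Differentiate the proposed F(w) back; it has to land on f(w) exactly.
F(w) = w**6/6 - 2*w**5/15 + w**4/8 + w**3 - 5*w**2/4 + w is an antiderivative of f.
Check: d/dw[w**6/6 - 2*w**5/15 + w**4/8 + w**3 - 5*w**2/4 + w] = w**5 - 2*w**4/3 + w**3/2 + 3*w**2 - 5*w/2 + 1, which equals f(w).
F(2) = 67/5; F(0) = 0.
Integral = F(2) - F(0) = 67/5.

Antiderivative: F(w) = w**6/6 - 2*w**5/15 + w**4/8 + w**3 - 5*w**2/4 + w; value = 67/5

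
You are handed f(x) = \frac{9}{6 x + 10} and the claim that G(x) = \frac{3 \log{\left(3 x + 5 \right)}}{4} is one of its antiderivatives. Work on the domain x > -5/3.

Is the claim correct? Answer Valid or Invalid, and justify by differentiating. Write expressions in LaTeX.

d/dx[G] = \frac{9}{12 x + 20}
d/dx[G] - f(x) = - \frac{9}{12 x + 20} != 0.

Invalid: d/dx[G] - f = - \frac{9}{12 x + 20}, which is not 0.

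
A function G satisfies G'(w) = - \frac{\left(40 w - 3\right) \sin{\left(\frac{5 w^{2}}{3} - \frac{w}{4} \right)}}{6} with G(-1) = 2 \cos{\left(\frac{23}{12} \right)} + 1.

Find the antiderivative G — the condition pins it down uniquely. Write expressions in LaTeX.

G'(w) matches the chain-rule pattern g'(h)*h' with inner function h(w) = \frac{5 w^{2}}{3} - \frac{w}{4}; substituting u = h(w) collapses the integral.
A general antiderivative is 2 \cos{\left(\frac{5 w^{2}}{3} - \frac{w}{4} \right)} + C.
The condition gives C = 2 \cos{\left(\frac{23}{12} \right)} + 1 - (2 \cos{\left(\frac{23}{12} \right)}) = 1.
So G(w) = 2 \cos{\left(\frac{5 w^{2}}{3} - \frac{w}{4} \right)} + 1.
Check: d/dw[2 \cos{\left(\frac{5 w^{2}}{3} - \frac{w}{4} \right)} + 1] = - \frac{20 w \sin{\left(\frac{5 w^{2}}{3} - \frac{w}{4} \right)}}{3} + \frac{\sin{\left(\frac{5 w^{2}}{3} - \frac{w}{4} \right)}}{2}, which equals G'(w).

G(w) = 2 \cos{\left(\frac{5 w^{2}}{3} - \frac{w}{4} \right)} + 1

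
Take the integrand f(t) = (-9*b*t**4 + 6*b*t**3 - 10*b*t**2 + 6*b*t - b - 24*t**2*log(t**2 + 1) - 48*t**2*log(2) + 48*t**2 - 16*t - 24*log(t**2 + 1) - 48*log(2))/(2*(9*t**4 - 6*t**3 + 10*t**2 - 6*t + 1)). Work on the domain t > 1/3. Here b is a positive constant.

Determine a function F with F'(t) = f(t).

Recover f(t) by differentiating a candidate F(t); any mismatch rules it out.
Check: d/dt[-(3*b*t**2 - b*t - 8*log(4*t**2 + 4))/(2*(3*t - 1))] = (-9*b*t**4 + 6*b*t**3 - 10*b*t**2 + 6*b*t - b - 24*t**2*log(t**2 + 1) - 48*t**2*log(2) + 48*t**2 - 16*t - 24*log(t**2 + 1) - 48*log(2))/(18*t**4 - 12*t**3 + 20*t**2 - 12*t + 2), which equals f(t).

An antiderivative is F(t) = -(3*b*t**2 - b*t - 8*log(4*t**2 + 4))/(2*(3*t - 1)).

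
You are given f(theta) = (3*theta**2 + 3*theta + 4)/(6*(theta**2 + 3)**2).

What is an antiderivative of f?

A candidate is checked by its d/dtheta: the result must match f(theta).
Check: d/dtheta[(13*sqrt(3)*theta**2*atan(sqrt(3)*theta/3) - 15*theta + 39*sqrt(3)*atan(sqrt(3)*theta/3) - 27)/(108*theta**2 + 324)] = (3*theta**2 + 3*theta + 4)/(6*theta**4 + 36*theta**2 + 54), which equals f(theta).

An antiderivative is F(theta) = (13*sqrt(3)*theta**2*atan(sqrt(3)*theta/3) - 15*theta + 39*sqrt(3)*atan(sqrt(3)*theta/3) - 27)/(108*theta**2 + 324).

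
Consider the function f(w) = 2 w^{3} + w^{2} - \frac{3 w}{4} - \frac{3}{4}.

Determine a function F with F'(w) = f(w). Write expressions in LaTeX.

An antiderivative is F(w) = \frac{w^{4}}{2} + \frac{w^{3}}{3} - \frac{3 w^{2}}{8} - \frac{3 w}{4}.

Integrate term by term and add the pieces.
Check: d/dw[\frac{w^{4}}{2} + \frac{w^{3}}{3} - \frac{3 w^{2}}{8} - \frac{3 w}{4}] = 2 w^{3} + w^{2} - \frac{3 w}{4} - \frac{3}{4} = f(w).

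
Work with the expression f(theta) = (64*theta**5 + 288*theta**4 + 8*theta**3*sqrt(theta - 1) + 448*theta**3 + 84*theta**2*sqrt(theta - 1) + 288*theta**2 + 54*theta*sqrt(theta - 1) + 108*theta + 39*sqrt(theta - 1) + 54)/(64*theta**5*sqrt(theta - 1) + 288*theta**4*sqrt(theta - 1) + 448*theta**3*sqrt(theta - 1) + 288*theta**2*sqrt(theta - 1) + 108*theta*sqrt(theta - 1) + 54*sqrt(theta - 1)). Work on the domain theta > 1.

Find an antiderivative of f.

An antiderivative is F(theta) = 2*sqrt(theta - 1) + atan(2*theta)/4 - 3/(8*theta**2 + 24*theta + 18).

Check any antiderivative F(theta) by computing F'(theta) and comparing it with f(theta).
Check: d/dtheta[2*sqrt(theta - 1) + atan(2*theta)/4 - 3/(8*theta**2 + 24*theta + 18)] = (64*theta**5 + 288*theta**4 + 8*theta**3*sqrt(theta - 1) + 448*theta**3 + 84*theta**2*sqrt(theta - 1) + 288*theta**2 + 54*theta*sqrt(theta - 1) + 108*theta + 39*sqrt(theta - 1) + 54)/(64*theta**5*sqrt(theta - 1) + 288*theta**4*sqrt(theta - 1) + 448*theta**3*sqrt(theta - 1) + 288*theta**2*sqrt(theta - 1) + 108*theta*sqrt(theta - 1) + 54*sqrt(theta - 1)) = f(theta).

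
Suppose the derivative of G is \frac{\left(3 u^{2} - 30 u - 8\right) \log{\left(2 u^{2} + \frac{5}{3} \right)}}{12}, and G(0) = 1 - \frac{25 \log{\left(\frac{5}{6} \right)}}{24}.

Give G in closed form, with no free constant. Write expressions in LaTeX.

Any candidate G(u) must reproduce the stated G'(u) exactly.
A general antiderivative is - \frac{u^{3}}{18} + \frac{5 u^{2}}{4} + \frac{53 u}{36} + \left(\frac{u^{3}}{12} - \frac{5 u^{2}}{4} - \frac{2 u}{3}\right) \log{\left(2 u^{2} + \frac{5}{3} \right)} - \frac{25 \log{\left(u^{2} + \frac{5}{6} \right)}}{24} - \frac{53 \sqrt{30} \operatorname{atan}{\left(\frac{\sqrt{30} u}{5} \right)}}{216} + C.
The condition gives C = 1 - \frac{25 \log{\left(\frac{5}{6} \right)}}{24} - (- \frac{25 \log{\left(\frac{5}{6} \right)}}{24}) = 1.
So G(u) = \frac{u^{3} \log{\left(2 u^{2} + \frac{5}{3} \right)}}{12} - \frac{u^{3}}{18} - \frac{5 u^{2} \log{\left(2 u^{2} + \frac{5}{3} \right)}}{4} + \frac{5 u^{2}}{4} - \frac{2 u \log{\left(2 u^{2} + \frac{5}{3} \right)}}{3} + \frac{53 u}{36} - \frac{25 \log{\left(u^{2} + \frac{5}{6} \right)}}{24} - \frac{53 \sqrt{30} \operatorname{atan}{\left(\frac{\sqrt{30} u}{5} \right)}}{216} + 1.
Check: d/du[\frac{u^{3} \log{\left(2 u^{2} + \frac{5}{3} \right)}}{12} - \frac{u^{3}}{18} - \frac{5 u^{2} \log{\left(2 u^{2} + \frac{5}{3} \right)}}{4} + \frac{5 u^{2}}{4} - \frac{2 u \log{\left(2 u^{2} + \frac{5}{3} \right)}}{3} + \frac{53 u}{36} - \frac{25 \log{\left(u^{2} + \frac{5}{6} \right)}}{24} - \frac{53 \sqrt{30} \operatorname{atan}{\left(\frac{\sqrt{30} u}{5} \right)}}{216} + 1] = \frac{u^{2} \log{\left(2 u^{2} + \frac{5}{3} \right)}}{4} - \frac{5 u \log{\left(2 u^{2} + \frac{5}{3} \right)}}{2} - \frac{2 \log{\left(2 u^{2} + \frac{5}{3} \right)}}{3}, which equals G'(u).

G(u) = \frac{u^{3} \log{\left(2 u^{2} + \frac{5}{3} \right)}}{12} - \frac{u^{3}}{18} - \frac{5 u^{2} \log{\left(2 u^{2} + \frac{5}{3} \right)}}{4} + \frac{5 u^{2}}{4} - \frac{2 u \log{\left(2 u^{2} + \frac{5}{3} \right)}}{3} + \frac{53 u}{36} - \frac{25 \log{\left(u^{2} + \frac{5}{6} \right)}}{24} - \frac{53 \sqrt{30} \operatorname{atan}{\left(\frac{\sqrt{30} u}{5} \right)}}{216} + 1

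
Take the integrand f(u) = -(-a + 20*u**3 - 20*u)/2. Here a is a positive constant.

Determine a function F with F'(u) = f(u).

Any candidate F(u) must reproduce f(u) exactly when differentiated.
Check: d/du[a*u/2 - 5*(u**2 - 1)**2/2] = a/2 - 10*u**3 + 10*u, which equals f(u).

An antiderivative is F(u) = a*u/2 - 5*(u**2 - 1)**2/2.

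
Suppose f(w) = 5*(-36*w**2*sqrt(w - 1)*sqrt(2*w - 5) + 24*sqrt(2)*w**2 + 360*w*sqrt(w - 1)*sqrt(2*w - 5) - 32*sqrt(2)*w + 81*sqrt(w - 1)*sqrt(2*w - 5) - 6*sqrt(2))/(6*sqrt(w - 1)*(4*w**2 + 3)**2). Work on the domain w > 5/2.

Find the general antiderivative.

Recognize the product-rule pattern: f = u'v + uv' with u = -5/(4*(2*w**2 + 3/2)), v = -3*(2*w - 5)**(3/2) + 4*sqrt(2*w - 2)/3, so integration by parts undoes it.
Check: d/dw[(90*w*sqrt(2*w - 5) - 20*sqrt(2)*sqrt(w - 1) - 225*sqrt(2*w - 5))/(24*w**2 + 18)] = (-360*w**3*sqrt(w - 1) + 4500*w**2*sqrt(w - 1) + 120*sqrt(2)*w**2*sqrt(2*w - 5) - 8190*w*sqrt(w - 1) - 160*sqrt(2)*w*sqrt(2*w - 5) - 2025*sqrt(w - 1) - 30*sqrt(2)*sqrt(2*w - 5))/(96*w**4*sqrt(w - 1)*sqrt(2*w - 5) + 144*w**2*sqrt(w - 1)*sqrt(2*w - 5) + 54*sqrt(w - 1)*sqrt(2*w - 5)), which equals f(w).

F(w) = (90*w*sqrt(2*w - 5) - 20*sqrt(2)*sqrt(w - 1) - 225*sqrt(2*w - 5))/(24*w**2 + 18) + C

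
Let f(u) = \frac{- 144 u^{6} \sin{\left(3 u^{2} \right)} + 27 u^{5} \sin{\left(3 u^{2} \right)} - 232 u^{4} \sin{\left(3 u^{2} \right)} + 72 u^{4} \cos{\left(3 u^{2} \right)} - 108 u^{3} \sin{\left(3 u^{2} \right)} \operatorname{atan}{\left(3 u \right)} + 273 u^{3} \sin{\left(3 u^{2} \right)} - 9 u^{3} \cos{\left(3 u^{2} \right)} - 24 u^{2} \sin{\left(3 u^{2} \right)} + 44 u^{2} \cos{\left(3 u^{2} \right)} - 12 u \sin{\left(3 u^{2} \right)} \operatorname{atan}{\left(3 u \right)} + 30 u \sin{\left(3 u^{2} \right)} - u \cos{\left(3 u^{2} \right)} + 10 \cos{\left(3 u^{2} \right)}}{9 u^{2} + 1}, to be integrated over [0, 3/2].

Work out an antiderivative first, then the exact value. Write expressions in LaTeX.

Recognize the product-rule pattern: f = v'r + vr' with v = \frac{8 u^{3}}{3} - \frac{u^{2}}{2} + 4 u + 2 \operatorname{atan}{\left(3 u \right)} - 5, r = \cos{\left(3 u^{2} \right)}, so integration by parts undoes it.
F(u) = \frac{\left(16 u^{3} - 3 u^{2} + 24 u + 12 \operatorname{atan}{\left(3 u \right)} - 30\right) \cos{\left(3 u^{2} \right)}}{6} is an antiderivative of f.
Check: d/du[\frac{\left(16 u^{3} - 3 u^{2} + 24 u + 12 \operatorname{atan}{\left(3 u \right)} - 30\right) \cos{\left(3 u^{2} \right)}}{6}] = \frac{- 144 u^{6} \sin{\left(3 u^{2} \right)} + 27 u^{5} \sin{\left(3 u^{2} \right)} - 232 u^{4} \sin{\left(3 u^{2} \right)} + 72 u^{4} \cos{\left(3 u^{2} \right)} - 108 u^{3} \sin{\left(3 u^{2} \right)} \operatorname{atan}{\left(3 u \right)} + 273 u^{3} \sin{\left(3 u^{2} \right)} - 9 u^{3} \cos{\left(3 u^{2} \right)} - 24 u^{2} \sin{\left(3 u^{2} \right)} + 44 u^{2} \cos{\left(3 u^{2} \right)} - 12 u \sin{\left(3 u^{2} \right)} \operatorname{atan}{\left(3 u \right)} + 30 u \sin{\left(3 u^{2} \right)} - u \cos{\left(3 u^{2} \right)} + 10 \cos{\left(3 u^{2} \right)}}{9 u^{2} + 1} = f(u).
F(3/2) = 2 \cos{\left(\frac{27}{4} \right)} \operatorname{atan}{\left(\frac{9}{2} \right)} + \frac{71 \cos{\left(\frac{27}{4} \right)}}{8}; F(0) = -5.
Integral = F(3/2) - F(0) = 2 \cos{\left(\frac{27}{4} \right)} \operatorname{atan}{\left(\frac{9}{2} \right)} + 5 + \frac{71 \cos{\left(\frac{27}{4} \right)}}{8}.

Antiderivative: F(u) = \frac{\left(16 u^{3} - 3 u^{2} + 24 u + 12 \operatorname{atan}{\left(3 u \right)} - 30\right) \cos{\left(3 u^{2} \right)}}{6}; value = 2 \cos{\left(\frac{27}{4} \right)} \operatorname{atan}{\left(\frac{9}{2} \right)} + 5 + \frac{71 \cos{\left(\frac{27}{4} \right)}}{8}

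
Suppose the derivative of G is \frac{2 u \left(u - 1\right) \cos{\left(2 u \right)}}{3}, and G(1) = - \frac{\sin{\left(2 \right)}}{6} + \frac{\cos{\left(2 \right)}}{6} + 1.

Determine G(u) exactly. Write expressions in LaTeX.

The proposed G(u) is checked by its d/du: the result must match the given G'(u).
A general antiderivative is \frac{u^{2} \sin{\left(2 u \right)}}{3} - \frac{u \sin{\left(2 u \right)}}{3} + \frac{u \cos{\left(2 u \right)}}{3} - \frac{\sin{\left(2 u \right)}}{6} - \frac{\cos{\left(2 u \right)}}{6} + C.
The condition gives C = - \frac{\sin{\left(2 \right)}}{6} + \frac{\cos{\left(2 \right)}}{6} + 1 - (- \frac{\sin{\left(2 \right)}}{6} + \frac{\cos{\left(2 \right)}}{6}) = 1.
So G(u) = \frac{2 u^{2} \sin{\left(2 u \right)} - 2 u \sin{\left(2 u \right)} + 2 u \cos{\left(2 u \right)} - \sin{\left(2 u \right)} - \cos{\left(2 u \right)} + 6}{6}.
Check: d/du[\frac{2 u^{2} \sin{\left(2 u \right)} - 2 u \sin{\left(2 u \right)} + 2 u \cos{\left(2 u \right)} - \sin{\left(2 u \right)} - \cos{\left(2 u \right)} + 6}{6}] = \frac{2 u^{2} \cos{\left(2 u \right)}}{3} - \frac{2 u \cos{\left(2 u \right)}}{3}, which equals G'(u).

G(u) = \frac{2 u^{2} \sin{\left(2 u \right)} - 2 u \sin{\left(2 u \right)} + 2 u \cos{\left(2 u \right)} - \sin{\left(2 u \right)} - \cos{\left(2 u \right)} + 6}{6}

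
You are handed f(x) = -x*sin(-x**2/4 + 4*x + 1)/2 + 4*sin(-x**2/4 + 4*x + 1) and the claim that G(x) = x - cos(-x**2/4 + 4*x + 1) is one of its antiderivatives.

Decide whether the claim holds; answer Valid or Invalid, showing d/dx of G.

Invalid: d/dx[G] - f = 1, which is not 0.

d/dx[G] = -x*sin(-x**2/4 + 4*x + 1)/2 + 4*sin(-x**2/4 + 4*x + 1) + 1
d/dx[G] - f(x) = 1 != 0.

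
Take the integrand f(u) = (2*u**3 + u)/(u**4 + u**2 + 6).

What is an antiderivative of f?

An antiderivative is F(u) = log(u**4 + u**2 + 6)/2.

The substitution w = u**4 + u**2 + 6 works: f is exactly (dF/dw)*(dw/du) for that inner function.
Check: d/du[log(u**4 + u**2 + 6)/2] = (2*u**3 + u)/(u**4 + u**2 + 6) = f(u).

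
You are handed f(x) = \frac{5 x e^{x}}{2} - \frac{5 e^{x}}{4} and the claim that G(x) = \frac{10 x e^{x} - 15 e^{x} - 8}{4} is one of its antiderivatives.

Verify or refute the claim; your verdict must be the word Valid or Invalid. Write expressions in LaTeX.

d/dx[G] = \frac{5 x e^{x}}{2} - \frac{5 e^{x}}{4}
This equals f(x) exactly, so the claim holds.

Valid - differentiating G returns exactly f.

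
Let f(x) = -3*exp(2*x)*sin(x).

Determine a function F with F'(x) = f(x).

An antiderivative F(x) passes only if d/dx[F] lands on f(x) exactly.
Check: d/dx[-6*exp(2*x)*sin(x)/5 + 3*exp(2*x)*cos(x)/5] = -3*exp(2*x)*sin(x) = f(x).

An antiderivative is F(x) = -6*exp(2*x)*sin(x)/5 + 3*exp(2*x)*cos(x)/5.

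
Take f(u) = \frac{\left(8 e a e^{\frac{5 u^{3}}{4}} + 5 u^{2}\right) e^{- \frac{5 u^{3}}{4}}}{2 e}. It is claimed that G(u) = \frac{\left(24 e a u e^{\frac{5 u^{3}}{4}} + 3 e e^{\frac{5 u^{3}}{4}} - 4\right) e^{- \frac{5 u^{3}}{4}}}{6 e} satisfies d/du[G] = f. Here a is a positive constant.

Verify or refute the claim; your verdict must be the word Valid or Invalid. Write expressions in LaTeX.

d/du[G] = \frac{\left(8 e a e^{\frac{5 u^{3}}{4}} + 5 u^{2}\right) e^{- \frac{5 u^{3}}{4}}}{2 e}
This equals f(u) exactly, so the claim holds.

Valid - the claim checks out under differentiation.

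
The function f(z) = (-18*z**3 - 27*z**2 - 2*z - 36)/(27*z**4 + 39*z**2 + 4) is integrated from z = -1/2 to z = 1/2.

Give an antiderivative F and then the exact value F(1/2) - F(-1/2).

Antiderivative: F(z) = -log(3*z**2/2 + 2)/3 - 3*atan(3*z); value = -6*atan(3/2)

Differentiate the proposed F(z) back; it has to land on f(z) exactly.
F(z) = -log(3*z**2/2 + 2)/3 - 3*atan(3*z) is an antiderivative of f.
Check: d/dz[-log(3*z**2/2 + 2)/3 - 3*atan(3*z)] = (-18*z**3 - 27*z**2 - 2*z - 36)/(27*z**4 + 39*z**2 + 4) = f(z).
F(1/2) = -3*atan(3/2) - log(19/8)/3; F(-1/2) = -log(19/8)/3 + 3*atan(3/2).
Integral = F(1/2) - F(-1/2) = -6*atan(3/2).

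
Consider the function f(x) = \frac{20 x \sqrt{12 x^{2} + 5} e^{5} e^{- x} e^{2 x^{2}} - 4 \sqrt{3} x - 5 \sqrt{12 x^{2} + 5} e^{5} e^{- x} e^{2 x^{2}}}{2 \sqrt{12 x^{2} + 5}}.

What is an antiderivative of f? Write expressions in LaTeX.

An antiderivative is F(x) = \frac{- \sqrt{3} \sqrt{12 x^{2} + 5} + 15 e^{2 x^{2} - x + 5}}{6}.

Recover f(x) by differentiating a candidate F(x); any mismatch rules it out.
Check: d/dx[\frac{- \sqrt{3} \sqrt{12 x^{2} + 5} + 15 e^{2 x^{2} - x + 5}}{6}] = \frac{20 x \sqrt{12 x^{2} + 5} e^{5} e^{- x} e^{2 x^{2}} - 4 \sqrt{3} x - 5 \sqrt{12 x^{2} + 5} e^{5} e^{- x} e^{2 x^{2}}}{2 \sqrt{12 x^{2} + 5}} = f(x).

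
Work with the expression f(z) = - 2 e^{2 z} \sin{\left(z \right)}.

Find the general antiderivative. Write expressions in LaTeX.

F(z) = \frac{2 \left(- 2 \sin{\left(z \right)} + \cos{\left(z \right)}\right) e^{2 z}}{5} + C

A first test for any F(z): its z-derivative must equal f(z) identically.
Check: d/dz[\frac{2 \left(- 2 \sin{\left(z \right)} + \cos{\left(z \right)}\right) e^{2 z}}{5}] = - 2 e^{2 z} \sin{\left(z \right)} = f(z).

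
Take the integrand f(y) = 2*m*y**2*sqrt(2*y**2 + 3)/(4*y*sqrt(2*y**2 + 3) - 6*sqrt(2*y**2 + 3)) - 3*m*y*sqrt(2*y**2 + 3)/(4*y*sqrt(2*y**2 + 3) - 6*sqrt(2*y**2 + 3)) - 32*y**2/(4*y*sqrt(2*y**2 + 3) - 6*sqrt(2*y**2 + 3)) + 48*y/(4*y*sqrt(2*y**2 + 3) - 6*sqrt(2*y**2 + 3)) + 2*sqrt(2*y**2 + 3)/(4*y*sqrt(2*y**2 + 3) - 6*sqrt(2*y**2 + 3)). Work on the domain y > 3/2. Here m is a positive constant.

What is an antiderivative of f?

An antiderivative is F(y) = m*y**2/4 - 4*sqrt(2*y**2 + 3) + log(y - 3/2)/2.

Integrate term by term and add the pieces.
Check: d/dy[m*y**2/4 - 4*sqrt(2*y**2 + 3) + log(y - 3/2)/2] = (2*m*y**2*sqrt(2*y**2 + 3) - 3*m*y*sqrt(2*y**2 + 3) - 32*y**2 + 48*y + 2*sqrt(2*y**2 + 3))/(4*y*sqrt(2*y**2 + 3) - 6*sqrt(2*y**2 + 3)), which equals f(y).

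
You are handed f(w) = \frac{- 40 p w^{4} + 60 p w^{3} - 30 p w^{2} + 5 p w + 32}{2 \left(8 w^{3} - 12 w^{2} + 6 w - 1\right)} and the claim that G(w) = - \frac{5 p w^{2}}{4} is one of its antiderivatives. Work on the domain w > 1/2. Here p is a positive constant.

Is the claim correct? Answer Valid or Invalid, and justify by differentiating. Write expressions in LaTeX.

Invalid: d/dw[G] - f = - \frac{16}{8 w^{3} - 12 w^{2} + 6 w - 1}, which is not 0.

d/dw[G] = - \frac{5 p w}{2}
d/dw[G] - f(w) = - \frac{16}{8 w^{3} - 12 w^{2} + 6 w - 1} != 0.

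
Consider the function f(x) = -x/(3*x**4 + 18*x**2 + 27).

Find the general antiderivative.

The substitution u = 2*x**2 + 6 works: f is exactly (dF/du)*(du/dx) for that inner function.
Check: d/dx[1/(6*(x**2 + 3))] = -x/(3*x**4 + 18*x**2 + 27) = f(x).

F(x) = 1/(6*(x**2 + 3)) + C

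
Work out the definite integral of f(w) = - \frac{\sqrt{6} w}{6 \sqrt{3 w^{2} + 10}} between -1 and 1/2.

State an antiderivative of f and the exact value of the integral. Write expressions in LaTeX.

Antiderivative: F(w) = - \frac{\sqrt{\frac{w^{2}}{2} + \frac{5}{3}}}{3}; value = - \frac{\sqrt{258}}{36} + \frac{\sqrt{78}}{18}

The substitution u = \frac{w^{2}}{2} + \frac{5}{3} works: f is exactly (dF/du)*(du/dw) for that inner function.
F(w) = - \frac{\sqrt{\frac{w^{2}}{2} + \frac{5}{3}}}{3} is an antiderivative of f.
Check: d/dw[- \frac{\sqrt{\frac{w^{2}}{2} + \frac{5}{3}}}{3}] = - \frac{\sqrt{6} w}{6 \sqrt{3 w^{2} + 10}} = f(w).
F(1/2) = - \frac{\sqrt{258}}{36}; F(-1) = - \frac{\sqrt{78}}{18}.
Integral = F(1/2) - F(-1) = - \frac{\sqrt{258}}{36} + \frac{\sqrt{78}}{18}.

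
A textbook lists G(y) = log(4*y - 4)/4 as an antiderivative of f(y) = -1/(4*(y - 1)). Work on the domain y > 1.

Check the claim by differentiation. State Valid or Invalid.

Invalid: d/dy[G] - f = 1/(2*y - 2), which is not 0.

d/dy[G] = 1/(4*y - 4)
d/dy[G] - f(y) = 1/(2*y - 2) != 0.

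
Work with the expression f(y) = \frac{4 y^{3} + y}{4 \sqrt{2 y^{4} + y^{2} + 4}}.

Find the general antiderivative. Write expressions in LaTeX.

F(y) = \frac{\sqrt{2 y^{4} + y^{2} + 4}}{4} + C

The substitution u = 2 y^{4} + y^{2} + 4 works: f is exactly (dF/du)*(du/dy) for that inner function.
Check: d/dy[\frac{\sqrt{2 y^{4} + y^{2} + 4}}{4}] = \frac{4 y^{3} + y}{4 \sqrt{2 y^{4} + y^{2} + 4}} = f(y).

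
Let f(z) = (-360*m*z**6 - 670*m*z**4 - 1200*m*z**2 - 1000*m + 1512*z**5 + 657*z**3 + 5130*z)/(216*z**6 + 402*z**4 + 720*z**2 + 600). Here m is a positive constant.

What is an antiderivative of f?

An antiderivative F(z) passes only if d/dz[F] lands on f(z) exactly.
Check: d/dz[(-20*m*z + 60*log(3*z**2/2 + 5/3) - 9*log(2*z**4/3 + z**2/2 + 5/3))/12] = (-360*m*z**6 - 670*m*z**4 - 1200*m*z**2 - 1000*m + 1512*z**5 + 657*z**3 + 5130*z)/(216*z**6 + 402*z**4 + 720*z**2 + 600) = f(z).

An antiderivative is F(z) = (-20*m*z + 60*log(3*z**2/2 + 5/3) - 9*log(2*z**4/3 + z**2/2 + 5/3))/12.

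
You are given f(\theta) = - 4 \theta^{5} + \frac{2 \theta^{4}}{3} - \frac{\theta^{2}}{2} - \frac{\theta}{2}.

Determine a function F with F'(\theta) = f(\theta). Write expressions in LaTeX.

Integrate term by term and add the pieces.
Check: d/d\theta[- \frac{2 \theta^{6}}{3} + \frac{2 \theta^{5}}{15} - \frac{\theta^{3}}{6} - \frac{\theta^{2}}{4}] = - 4 \theta^{5} + \frac{2 \theta^{4}}{3} - \frac{\theta^{2}}{2} - \frac{\theta}{2} = f(\theta).

An antiderivative is F(\theta) = - \frac{2 \theta^{6}}{3} + \frac{2 \theta^{5}}{15} - \frac{\theta^{3}}{6} - \frac{\theta^{2}}{4}.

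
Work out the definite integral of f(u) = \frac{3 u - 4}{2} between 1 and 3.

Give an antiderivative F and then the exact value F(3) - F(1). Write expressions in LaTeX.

Antiderivative: F(u) = \frac{3 u^{2}}{4} - 2 u; value = 2

Differentiate the proposed F(u) back; it has to land on f(u) exactly.
F(u) = \frac{3 u^{2}}{4} - 2 u is an antiderivative of f.
Check: d/du[\frac{3 u^{2}}{4} - 2 u] = \frac{3 u}{2} - 2, which equals f(u).
F(3) = \frac{3}{4}; F(1) = - \frac{5}{4}.
Integral = F(3) - F(1) = 2.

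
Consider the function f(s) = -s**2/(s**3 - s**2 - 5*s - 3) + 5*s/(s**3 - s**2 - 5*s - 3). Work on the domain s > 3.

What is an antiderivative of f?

The denominator factors as (s - 3)*(s + 1)**2; partial fractions split f into directly integrable pieces: -11/(8*(s + 1)) + 3/(2*(s + 1)**2) + 3/(8*(s - 3)).
Check: d/ds[(3*s*log(s - 3) - 11*s*log(s + 1) + 3*log(s - 3) - 11*log(s + 1) - 12)/(8*s + 8)] = (-s**2 + 5*s)/(s**3 - s**2 - 5*s - 3), which equals f(s).

An antiderivative is F(s) = (3*s*log(s - 3) - 11*s*log(s + 1) + 3*log(s - 3) - 11*log(s + 1) - 12)/(8*s + 8).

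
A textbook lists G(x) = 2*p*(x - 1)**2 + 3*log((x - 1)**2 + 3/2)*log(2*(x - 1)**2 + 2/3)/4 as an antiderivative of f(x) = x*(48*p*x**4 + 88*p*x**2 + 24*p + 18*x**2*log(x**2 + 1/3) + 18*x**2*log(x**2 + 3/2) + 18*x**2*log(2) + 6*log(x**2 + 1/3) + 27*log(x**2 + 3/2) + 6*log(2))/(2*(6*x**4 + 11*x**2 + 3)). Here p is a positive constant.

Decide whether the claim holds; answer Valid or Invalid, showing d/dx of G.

d/dx[G] = (48*p*x**5 - 240*p*x**4 + 568*p*x**3 - 744*p*x**2 + 528*p*x - 160*p + 18*x**3*log(x**2 - 2*x + 4/3) + 18*x**3*log(x**2 - 2*x + 5/2) + 18*x**3*log(2) - 54*x**2*log(x**2 - 2*x + 4/3) - 54*x**2*log(x**2 - 2*x + 5/2) - 54*x**2*log(2) + 60*x*log(x**2 - 2*x + 4/3) + 81*x*log(x**2 - 2*x + 5/2) + 60*x*log(2) - 24*log(x**2 - 2*x + 4/3) - 45*log(x**2 - 2*x + 5/2) - 24*log(2))/(12*x**4 - 48*x**3 + 94*x**2 - 92*x + 40)
d/dx[G] - f(x) = (-288*p*x**8 + 1152*p*x**7 - 2784*p*x**6 + 4320*p*x**5 - 5240*p*x**4 + 4624*p*x**3 - 2888*p*x**2 + 1104*p*x - 480*p - 108*x**7*log(x**2 + 1/3) - 108*x**7*log(x**2 + 3/2) + 108*x**7*log(x**2 - 2*x + 4/3) + 108*x**7*log(x**2 - 2*x + 5/2) + 432*x**6*log(x**2 + 1/3) + 432*x**6*log(x**2 + 3/2) - 324*x**6*log(x**2 - 2*x + 4/3) - 324*x**6*log(x**2 - 2*x + 5/2) + 108*x**6*log(2) - 882*x**5*log(x**2 + 1/3) - 1008*x**5*log(x**2 + 3/2) + 558*x**5*log(x**2 - 2*x + 4/3) + 684*x**5*log(x**2 - 2*x + 5/2) - 324*x**5*log(2) + 972*x**4*log(x**2 + 1/3) + 1476*x**4*log(x**2 + 3/2) - 738*x**4*log(x**2 - 2*x + 4/3) - 864*x**4*log(x**2 - 2*x + 5/2) + 234*x**4*log(2) - 642*x**3*log(x**2 + 1/3) - 1629*x**3*log(x**2 + 3/2) + 714*x**3*log(x**2 - 2*x + 4/3) + 945*x**3*log(x**2 - 2*x + 5/2) + 72*x**3*log(2) + 276*x**2*log(x**2 + 1/3) + 1242*x**2*log(x**2 + 3/2) - 426*x**2*log(x**2 - 2*x + 4/3) - 657*x**2*log(x**2 - 2*x + 5/2) - 150*x**2*log(2) - 120*x*log(x**2 + 1/3) - 540*x*log(x**2 + 3/2) + 180*x*log(x**2 - 2*x + 4/3) + 243*x*log(x**2 - 2*x + 5/2) + 60*x*log(2) - 72*log(x**2 - 2*x + 4/3) - 135*log(x**2 - 2*x + 5/2) - 72*log(2))/(72*x**8 - 288*x**7 + 696*x**6 - 1080*x**5 + 1310*x**4 - 1156*x**3 + 722*x**2 - 276*x + 120) != 0.

Invalid: d/dx[G] - f = (-288*p*x**8 + 1152*p*x**7 - 2784*p*x**6 + 4320*p*x**5 - 5240*p*x**4 + 4624*p*x**3 - 2888*p*x**2 + 1104*p*x - 480*p - 108*x**7*log(x**2 + 1/3) - 108*x**7*log(x**2 + 3/2) + 108*x**7*log(x**2 - 2*x + 4/3) + 108*x**7*log(x**2 - 2*x + 5/2) + 432*x**6*log(x**2 + 1/3) + 432*x**6*log(x**2 + 3/2) - 324*x**6*log(x**2 - 2*x + 4/3) - 324*x**6*log(x**2 - 2*x + 5/2) + 108*x**6*log(2) - 882*x**5*log(x**2 + 1/3) - 1008*x**5*log(x**2 + 3/2) + 558*x**5*log(x**2 - 2*x + 4/3) + 684*x**5*log(x**2 - 2*x + 5/2) - 324*x**5*log(2) + 972*x**4*log(x**2 + 1/3) + 1476*x**4*log(x**2 + 3/2) - 738*x**4*log(x**2 - 2*x + 4/3) - 864*x**4*log(x**2 - 2*x + 5/2) + 234*x**4*log(2) - 642*x**3*log(x**2 + 1/3) - 1629*x**3*log(x**2 + 3/2) + 714*x**3*log(x**2 - 2*x + 4/3) + 945*x**3*log(x**2 - 2*x + 5/2) + 72*x**3*log(2) + 276*x**2*log(x**2 + 1/3) + 1242*x**2*log(x**2 + 3/2) - 426*x**2*log(x**2 - 2*x + 4/3) - 657*x**2*log(x**2 - 2*x + 5/2) - 150*x**2*log(2) - 120*x*log(x**2 + 1/3) - 540*x*log(x**2 + 3/2) + 180*x*log(x**2 - 2*x + 4/3) + 243*x*log(x**2 - 2*x + 5/2) + 60*x*log(2) - 72*log(x**2 - 2*x + 4/3) - 135*log(x**2 - 2*x + 5/2) - 72*log(2))/(72*x**8 - 288*x**7 + 696*x**6 - 1080*x**5 + 1310*x**4 - 1156*x**3 + 722*x**2 - 276*x + 120), which is not 0.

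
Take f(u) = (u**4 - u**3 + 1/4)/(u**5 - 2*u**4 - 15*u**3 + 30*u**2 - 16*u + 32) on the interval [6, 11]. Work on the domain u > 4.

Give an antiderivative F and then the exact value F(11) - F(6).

The denominator factors as 4*(u - 4)*(u - 2)*(u + 4)*(u**2 + 1); partial fractions split f into directly integrable pieces: (13*u + 6)/(340*(u**2 + 1)) + 427/(1088*(u + 4)) - 11/(80*(u - 2)) + 769/(1088*(u - 4)).
F(u) = 769*log(u - 4)/1088 - 11*log(u - 2)/80 + 427*log(u + 4)/1088 + 13*log(u**2 + 1)/680 + 3*atan(u)/170 is an antiderivative of f.
Check: d/du[769*log(u - 4)/1088 - 11*log(u - 2)/80 + 427*log(u + 4)/1088 + 13*log(u**2 + 1)/680 + 3*atan(u)/170] = (4*u**4 - 4*u**3 + 1)/(4*u**5 - 8*u**4 - 60*u**3 + 120*u**2 - 64*u + 128), which equals f(u).
F(11) = -11*log(9)/80 + 3*atan(11)/170 + 13*log(122)/680 + 427*log(15)/1088 + 769*log(7)/1088; F(6) = -11*log(4)/80 + 3*atan(6)/170 + 13*log(37)/680 + 769*log(2)/1088 + 427*log(10)/1088.
Integral = F(11) - F(6) = -427*log(10)/1088 - 769*log(2)/1088 - 11*log(9)/80 - 13*log(37)/680 - 3*atan(6)/170 + 3*atan(11)/170 + 13*log(122)/680 + 11*log(4)/80 + 427*log(15)/1088 + 769*log(7)/1088.

Antiderivative: F(u) = 769*log(u - 4)/1088 - 11*log(u - 2)/80 + 427*log(u + 4)/1088 + 13*log(u**2 + 1)/680 + 3*atan(u)/170; value = -427*log(10)/1088 - 769*log(2)/1088 - 11*log(9)/80 - 13*log(37)/680 - 3*atan(6)/170 + 3*atan(11)/170 + 13*log(122)/680 + 11*log(4)/80 + 427*log(15)/1088 + 769*log(7)/1088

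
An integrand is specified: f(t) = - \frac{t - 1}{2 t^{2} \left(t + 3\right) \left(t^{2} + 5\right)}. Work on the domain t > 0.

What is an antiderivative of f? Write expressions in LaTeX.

An antiderivative is F(t) = \frac{- 140 t \log{\left(t \right)} + 50 t \log{\left(t + 3 \right)} + 45 t \log{\left(t^{2} + 5 \right)} + 9 \sqrt{5} t \operatorname{atan}{\left(\frac{\sqrt{5} t}{5} \right)} - 105}{3150 t}.

Factor the denominator (2 t^{2} \left(t + 3\right) \left(t^{2} + 5\right)) and decompose: f = \frac{2 t + 1}{70 \left(t^{2} + 5\right)} + \frac{1}{63 \left(t + 3\right)} - \frac{2}{45 t} + \frac{1}{30 t^{2}}; each piece integrates to a log, atan, or power term.
Check: d/dt[\frac{- 140 t \log{\left(t \right)} + 50 t \log{\left(t + 3 \right)} + 45 t \log{\left(t^{2} + 5 \right)} + 9 \sqrt{5} t \operatorname{atan}{\left(\frac{\sqrt{5} t}{5} \right)} - 105}{3150 t}] = \frac{1 - t}{2 t^{5} + 6 t^{4} + 10 t^{3} + 30 t^{2}}, which equals f(t).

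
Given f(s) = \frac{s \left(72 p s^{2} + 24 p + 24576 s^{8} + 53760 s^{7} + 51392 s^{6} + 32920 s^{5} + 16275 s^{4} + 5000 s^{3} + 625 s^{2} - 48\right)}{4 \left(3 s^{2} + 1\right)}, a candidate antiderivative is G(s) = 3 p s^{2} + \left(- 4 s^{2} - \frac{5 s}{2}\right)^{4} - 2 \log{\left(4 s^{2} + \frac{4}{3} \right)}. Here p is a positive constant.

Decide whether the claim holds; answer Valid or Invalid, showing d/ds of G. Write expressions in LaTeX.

Valid - differentiating G returns exactly f.

d/ds[G] = \frac{72 p s^{3} + 24 p s + 24576 s^{9} + 53760 s^{8} + 51392 s^{7} + 32920 s^{6} + 16275 s^{5} + 5000 s^{4} + 625 s^{3} - 48 s}{12 s^{2} + 4}
This equals f(s) exactly, so the claim holds.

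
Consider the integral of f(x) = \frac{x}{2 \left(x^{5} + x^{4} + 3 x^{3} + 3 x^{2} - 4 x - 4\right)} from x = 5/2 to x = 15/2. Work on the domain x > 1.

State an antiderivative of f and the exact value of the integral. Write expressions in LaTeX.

Factor the denominator (2 \left(x - 1\right) \left(x + 1\right)^{2} \left(x^{2} + 4\right)) and decompose: f = - \frac{x + 4}{50 \left(x^{2} + 4\right)} - \frac{1}{200 \left(x + 1\right)} + \frac{1}{20 \left(x + 1\right)^{2}} + \frac{1}{40 \left(x - 1\right)}; each piece integrates to a log, atan, or power term.
F(x) = \frac{5 x \log{\left(x - 1 \right)} - x \log{\left(x + 1 \right)} - 2 x \log{\left(x^{2} + 4 \right)} - 8 x \operatorname{atan}{\left(\frac{x}{2} \right)} + 5 \log{\left(x - 1 \right)} - \log{\left(x + 1 \right)} - 2 \log{\left(x^{2} + 4 \right)} - 8 \operatorname{atan}{\left(\frac{x}{2} \right)} - 10}{200 x + 200} is an antiderivative of f.
Check: d/dx[\frac{5 x \log{\left(x - 1 \right)} - x \log{\left(x + 1 \right)} - 2 x \log{\left(x^{2} + 4 \right)} - 8 x \operatorname{atan}{\left(\frac{x}{2} \right)} + 5 \log{\left(x - 1 \right)} - \log{\left(x + 1 \right)} - 2 \log{\left(x^{2} + 4 \right)} - 8 \operatorname{atan}{\left(\frac{x}{2} \right)} - 10}{200 x + 200}] = \frac{x}{2 x^{5} + 2 x^{4} + 6 x^{3} + 6 x^{2} - 8 x - 8}, which equals f(x).
F(15/2) = - \frac{\operatorname{atan}{\left(\frac{15}{4} \right)}}{25} - \frac{\log{\left(\frac{241}{4} \right)}}{100} - \frac{\log{\left(\frac{17}{2} \right)}}{200} - \frac{1}{170} + \frac{\log{\left(\frac{13}{2} \right)}}{40}; F(5/2) = - \frac{\operatorname{atan}{\left(\frac{5}{4} \right)}}{25} - \frac{\log{\left(\frac{41}{4} \right)}}{100} - \frac{1}{70} - \frac{\log{\left(\frac{7}{2} \right)}}{200} + \frac{\log{\left(\frac{3}{2} \right)}}{40}.
Integral = F(15/2) - F(5/2) = - \frac{\operatorname{atan}{\left(\frac{15}{4} \right)}}{25} - \frac{\log{\left(\frac{241}{4} \right)}}{100} - \frac{\log{\left(\frac{17}{2} \right)}}{200} - \frac{\log{\left(\frac{3}{2} \right)}}{40} + \frac{\log{\left(\frac{7}{2} \right)}}{200} + \frac{1}{119} + \frac{\log{\left(\frac{41}{4} \right)}}{100} + \frac{\operatorname{atan}{\left(\frac{5}{4} \right)}}{25} + \frac{\log{\left(\frac{13}{2} \right)}}{40}.

Antiderivative: F(x) = \frac{5 x \log{\left(x - 1 \right)} - x \log{\left(x + 1 \right)} - 2 x \log{\left(x^{2} + 4 \right)} - 8 x \operatorname{atan}{\left(\frac{x}{2} \right)} + 5 \log{\left(x - 1 \right)} - \log{\left(x + 1 \right)} - 2 \log{\left(x^{2} + 4 \right)} - 8 \operatorname{atan}{\left(\frac{x}{2} \right)} - 10}{200 x + 200}; value = - \frac{\operatorname{atan}{\left(\frac{15}{4} \right)}}{25} - \frac{\log{\left(\frac{241}{4} \right)}}{100} - \frac{\log{\left(\frac{17}{2} \right)}}{200} - \frac{\log{\left(\frac{3}{2} \right)}}{40} + \frac{\log{\left(\frac{7}{2} \right)}}{200} + \frac{1}{119} + \frac{\log{\left(\frac{41}{4} \right)}}{100} + \frac{\operatorname{atan}{\left(\frac{5}{4} \right)}}{25} + \frac{\log{\left(\frac{13}{2} \right)}}{40}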